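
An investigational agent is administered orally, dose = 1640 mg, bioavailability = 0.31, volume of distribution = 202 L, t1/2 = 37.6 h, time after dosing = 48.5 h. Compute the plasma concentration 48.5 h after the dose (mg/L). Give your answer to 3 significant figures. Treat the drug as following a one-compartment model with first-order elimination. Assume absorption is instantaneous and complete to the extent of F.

1.03 mg/L

Amount reaching circulation = F × Dose = 0.31 × 1640 = 508.4 mg
C₀ = F·Dose / Vd = 508.4 / 202 = 2.517 mg/L
k = ln2 / t½ = 0.693147 / 37.6 = 0.01843 h⁻¹
C = C₀ · e^(−k·t) = 2.517 × e^(−0.01843 × 48.5)
  = 2.517 × 0.4091 = 1.030 mg/L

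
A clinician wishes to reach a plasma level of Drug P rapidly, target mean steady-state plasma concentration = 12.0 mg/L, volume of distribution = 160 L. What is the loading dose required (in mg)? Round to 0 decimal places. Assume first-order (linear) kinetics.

LD = Css × Vd = 12.0 × 160 = 1920 mg

1920 mg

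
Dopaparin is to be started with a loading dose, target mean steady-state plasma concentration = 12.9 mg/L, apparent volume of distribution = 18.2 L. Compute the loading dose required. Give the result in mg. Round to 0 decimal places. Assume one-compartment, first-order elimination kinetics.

235 mg

LD = Css × Vd = 12.9 × 18.2 = 234.8 mg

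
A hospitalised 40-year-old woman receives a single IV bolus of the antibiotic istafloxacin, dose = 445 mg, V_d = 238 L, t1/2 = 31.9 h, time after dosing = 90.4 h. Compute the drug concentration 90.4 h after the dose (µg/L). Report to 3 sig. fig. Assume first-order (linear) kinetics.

262 µg/L

C₀ = Dose / Vd = 445.0 / 238 = 1.870 mg/L
k = ln2 / t½ = 0.693147 / 31.9 = 0.02173 h⁻¹
C = C₀ · e^(−k·t) = 1.870 × e^(−0.02173 × 90.4)
  = 1.870 × 0.1402 = 0.2622 mg/L
Convert: 0.2622 mg/L × 1000 = 262.2 µg/L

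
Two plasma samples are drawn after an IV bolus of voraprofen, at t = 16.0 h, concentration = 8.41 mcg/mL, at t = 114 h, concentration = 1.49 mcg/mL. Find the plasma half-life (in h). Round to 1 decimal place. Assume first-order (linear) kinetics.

k = ln(C₁/C₂) / (t₂ − t₁) = ln(8.41/1.49) / (114 − 16.0)
  = 1.731 / 98.00 = 0.01766 h⁻¹
t½ = ln2 / k = 0.693147 / 0.01766 = 39.25 h

39.3 h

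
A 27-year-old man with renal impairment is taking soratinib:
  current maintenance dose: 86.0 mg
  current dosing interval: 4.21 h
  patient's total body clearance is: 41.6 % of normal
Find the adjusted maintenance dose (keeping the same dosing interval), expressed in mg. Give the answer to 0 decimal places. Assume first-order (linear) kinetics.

36 mg

To keep the same average steady-state level, dosing rate must scale with clearance.
CL ratio = 41.6 / 100 = 0.4160
New dose (same interval) = 86.0 × 0.4160 = 35.78 mg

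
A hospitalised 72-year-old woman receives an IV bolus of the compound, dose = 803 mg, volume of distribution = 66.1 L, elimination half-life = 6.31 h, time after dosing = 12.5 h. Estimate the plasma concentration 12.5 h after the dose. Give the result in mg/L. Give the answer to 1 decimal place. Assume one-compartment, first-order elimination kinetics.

3.1 mg/L

C₀ = Dose / Vd = 803.0 / 66.1 = 12.15 mg/L
k = ln2 / t½ = 0.693147 / 6.31 = 0.1098 h⁻¹
C = C₀ · e^(−k·t) = 12.15 × e^(−0.1098 × 12.5)
  = 12.15 × 0.2535 = 3.080 mg/L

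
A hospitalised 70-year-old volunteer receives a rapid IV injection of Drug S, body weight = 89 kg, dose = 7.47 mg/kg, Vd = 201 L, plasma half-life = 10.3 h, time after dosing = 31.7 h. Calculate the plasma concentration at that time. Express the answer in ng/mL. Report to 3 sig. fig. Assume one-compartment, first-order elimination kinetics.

Total dose = 7.47 × 89 = 664.8 mg
C₀ = Dose / Vd = 664.8 / 201 = 3.307 mg/L
k = ln2 / t½ = 0.693147 / 10.3 = 0.06730 h⁻¹
C = C₀ · e^(−k·t) = 3.307 × e^(−0.06730 × 31.7)
  = 3.307 × 0.1184 = 0.3915 mg/L
Convert: 0.3915 mg/L × 1000 = 391.5 ng/mL

392 ng/mL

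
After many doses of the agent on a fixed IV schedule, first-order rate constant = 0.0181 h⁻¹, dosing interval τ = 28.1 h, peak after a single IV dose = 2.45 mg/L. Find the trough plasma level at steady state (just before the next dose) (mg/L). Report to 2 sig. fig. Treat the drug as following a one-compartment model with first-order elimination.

3.7 mg/L

e^(−kτ) = e^(−0.01810 × 28.1) = 0.6013
Accumulation ratio R = 1 / (1 − e^(−kτ)) = 1 / (1 − 0.6013) = 2.508
Steady-state trough = C₀ × R × e^(−kτ) = 2.45 × 2.508 × 0.6013 = 3.695 mg/L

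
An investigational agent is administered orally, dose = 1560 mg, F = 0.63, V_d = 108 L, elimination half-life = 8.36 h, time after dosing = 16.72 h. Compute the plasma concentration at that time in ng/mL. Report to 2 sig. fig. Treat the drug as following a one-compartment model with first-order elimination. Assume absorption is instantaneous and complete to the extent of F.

2300 ng/mL

Amount reaching circulation = F × Dose = 0.63 × 1560 = 982.8 mg
C₀ = F·Dose / Vd = 982.8 / 108 = 9.100 mg/L
k = ln2 / t½ = 0.693147 / 8.36 = 0.08291 h⁻¹
t / t½ = 16.72 / 8.36 = 2 half-lives
C = C₀ × (1/2)^2 = 9.100 × 0.2500 = 2.275 mg/L
Convert: 2.275 mg/L × 1000 = 2275 ng/mL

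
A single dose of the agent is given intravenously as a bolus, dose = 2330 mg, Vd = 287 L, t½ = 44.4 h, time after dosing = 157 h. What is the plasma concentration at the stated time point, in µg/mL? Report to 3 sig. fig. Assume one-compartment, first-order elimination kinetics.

C₀ = Dose / Vd = 2330 / 287 = 8.118 mg/L
k = ln2 / t½ = 0.693147 / 44.4 = 0.01561 h⁻¹
C = C₀ · e^(−k·t) = 8.118 × e^(−0.01561 × 157)
  = 8.118 × 0.08623 = 0.7000 mg/L
(0.7000 mg/L = 0.7000 µg/mL)

0.700 µg/mL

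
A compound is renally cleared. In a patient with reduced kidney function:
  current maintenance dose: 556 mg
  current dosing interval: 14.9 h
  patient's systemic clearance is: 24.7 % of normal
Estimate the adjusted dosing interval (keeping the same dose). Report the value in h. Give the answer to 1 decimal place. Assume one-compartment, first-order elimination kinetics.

60.3 h

To keep the same average steady-state level, dosing rate must scale with clearance.
CL ratio = 24.7 / 100 = 0.2470
New interval (same dose) = 14.9 / 0.2470 = 60.32 h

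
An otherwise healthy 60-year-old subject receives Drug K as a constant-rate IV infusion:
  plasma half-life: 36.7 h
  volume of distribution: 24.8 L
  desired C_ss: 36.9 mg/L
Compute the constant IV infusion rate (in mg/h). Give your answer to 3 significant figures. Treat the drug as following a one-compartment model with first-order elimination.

17.3 mg/h

k = ln2 / t½ = 0.693147 / 36.7 = 0.01889 h⁻¹
CL = k × Vd = 0.01889 × 24.8 = 0.4685 L/h
At steady state, infusion rate R₀ = Css × CL = 36.9 × 0.4685 = 17.29 mg/h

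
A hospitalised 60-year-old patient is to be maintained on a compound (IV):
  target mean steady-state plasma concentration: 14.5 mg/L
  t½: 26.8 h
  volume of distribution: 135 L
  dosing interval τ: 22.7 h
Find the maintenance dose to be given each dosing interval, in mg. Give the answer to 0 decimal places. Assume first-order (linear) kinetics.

k = ln2 / t½ = 0.693147 / 26.8 = 0.02586 h⁻¹
CL = k × Vd = 0.02586 × 135 = 3.491 L/h
At steady state, Dose/τ = Css × CL.
Dose = Css × CL × τ = 14.5 × 3.491 × 22.7 = 1149 mg

1149 mg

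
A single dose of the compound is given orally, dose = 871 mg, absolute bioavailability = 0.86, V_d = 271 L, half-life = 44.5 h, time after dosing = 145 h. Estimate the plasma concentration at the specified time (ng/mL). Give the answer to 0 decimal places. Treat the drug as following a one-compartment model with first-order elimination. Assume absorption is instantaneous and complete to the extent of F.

Amount reaching circulation = F × Dose = 0.86 × 871.0 = 749.1 mg
C₀ = F·Dose / Vd = 749.1 / 271 = 2.764 mg/L
k = ln2 / t½ = 0.693147 / 44.5 = 0.01558 h⁻¹
C = C₀ · e^(−k·t) = 2.764 × e^(−0.01558 × 145)
  = 2.764 × 0.1044 = 0.2886 mg/L
Convert: 0.2886 mg/L × 1000 = 288.6 ng/mL

289 ng/mL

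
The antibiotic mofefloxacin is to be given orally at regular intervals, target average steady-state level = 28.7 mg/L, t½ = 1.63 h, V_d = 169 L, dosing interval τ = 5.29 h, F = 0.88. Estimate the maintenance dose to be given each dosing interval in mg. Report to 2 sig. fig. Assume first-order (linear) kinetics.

12000 mg

k = ln2 / t½ = 0.693147 / 1.63 = 0.4252 h⁻¹
CL = k × Vd = 0.4252 × 169 = 71.86 L/h
At steady state, F × (Dose/τ) = Css × CL.
Dose = Css × CL × τ / F = 28.7 × 71.86 × 5.29 / 0.88 = 12400 mg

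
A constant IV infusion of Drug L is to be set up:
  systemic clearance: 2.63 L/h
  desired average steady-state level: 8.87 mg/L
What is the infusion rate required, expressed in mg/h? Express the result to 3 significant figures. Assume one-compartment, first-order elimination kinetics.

At steady state, infusion rate R₀ = Css × CL = 8.87 × 2.630 = 23.33 mg/h

23.3 mg/h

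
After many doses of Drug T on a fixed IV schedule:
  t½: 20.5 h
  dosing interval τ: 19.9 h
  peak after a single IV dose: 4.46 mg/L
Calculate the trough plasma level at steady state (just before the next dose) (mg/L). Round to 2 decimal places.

4.65 mg/L

k = ln2 / t½ = 0.693147 / 20.5 = 0.03381 h⁻¹
e^(−kτ) = e^(−0.03381 × 19.9) = 0.5103
Accumulation ratio R = 1 / (1 − e^(−kτ)) = 1 / (1 − 0.5103) = 2.042
Steady-state trough = C₀ × R × e^(−kτ) = 4.46 × 2.042 × 0.5103 = 4.647 mg/L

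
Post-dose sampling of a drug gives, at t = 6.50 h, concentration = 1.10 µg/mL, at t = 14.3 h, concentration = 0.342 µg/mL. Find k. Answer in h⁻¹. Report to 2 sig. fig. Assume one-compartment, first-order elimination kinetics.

0.15 h⁻¹

k = ln(C₁/C₂) / (t₂ − t₁) = ln(1.10/0.342) / (14.3 − 6.50)
  = 1.168 / 7.800 = 0.1497 h⁻¹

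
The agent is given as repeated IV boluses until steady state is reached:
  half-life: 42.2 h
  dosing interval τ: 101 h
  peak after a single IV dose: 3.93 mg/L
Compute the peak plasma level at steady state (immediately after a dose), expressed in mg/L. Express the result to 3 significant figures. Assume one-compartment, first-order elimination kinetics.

4.85 mg/L

k = ln2 / t½ = 0.693147 / 42.2 = 0.01643 h⁻¹
e^(−kτ) = e^(−0.01643 × 101) = 0.1902
Accumulation ratio R = 1 / (1 − e^(−kτ)) = 1 / (1 − 0.1902) = 1.235
Steady-state peak = C₀ × R = 3.93 × 1.235 = 4.854 mg/L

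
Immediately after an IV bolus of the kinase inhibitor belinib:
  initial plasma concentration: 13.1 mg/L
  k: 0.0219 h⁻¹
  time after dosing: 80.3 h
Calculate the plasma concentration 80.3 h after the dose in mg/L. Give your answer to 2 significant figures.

2.3 mg/L

C = C₀ · e^(−k·t) = 13.10 × e^(−0.02190 × 80.3)
  = 13.10 × 0.1723 = 2.257 mg/L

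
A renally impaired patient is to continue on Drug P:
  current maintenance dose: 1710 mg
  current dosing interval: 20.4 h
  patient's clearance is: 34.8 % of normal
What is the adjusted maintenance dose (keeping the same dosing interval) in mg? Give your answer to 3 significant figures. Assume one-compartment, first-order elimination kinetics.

595 mg

To keep the same average steady-state level, dosing rate must scale with clearance.
CL ratio = 34.8 / 100 = 0.3480
New dose (same interval) = 1710 × 0.3480 = 595.1 mg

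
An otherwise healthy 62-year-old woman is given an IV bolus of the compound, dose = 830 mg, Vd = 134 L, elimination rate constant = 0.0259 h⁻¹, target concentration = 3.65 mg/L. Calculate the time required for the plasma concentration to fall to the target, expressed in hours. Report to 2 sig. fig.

20 h

C₀ = Dose / Vd = 830.0 / 134 = 6.194 mg/L
t = ln(C₀ / C) / k = ln(6.194 / 3.65) / 0.02590
  = ln(1.697) / 0.02590 = 0.5289 / 0.02590 = 20.42 h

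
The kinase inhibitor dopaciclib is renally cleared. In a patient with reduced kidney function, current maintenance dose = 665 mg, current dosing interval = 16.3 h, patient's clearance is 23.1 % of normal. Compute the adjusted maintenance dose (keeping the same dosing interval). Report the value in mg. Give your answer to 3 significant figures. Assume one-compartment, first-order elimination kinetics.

To keep the same average steady-state level, dosing rate must scale with clearance.
CL ratio = 23.1 / 100 = 0.2310
New dose (same interval) = 665 × 0.2310 = 153.6 mg

154 mg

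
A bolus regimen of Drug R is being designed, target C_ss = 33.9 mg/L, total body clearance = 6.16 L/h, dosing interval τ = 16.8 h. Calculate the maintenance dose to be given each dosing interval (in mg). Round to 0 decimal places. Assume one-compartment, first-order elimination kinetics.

3508 mg

At steady state, Dose/τ = Css × CL.
Dose = Css × CL × τ = 33.9 × 6.160 × 16.8 = 3508 mg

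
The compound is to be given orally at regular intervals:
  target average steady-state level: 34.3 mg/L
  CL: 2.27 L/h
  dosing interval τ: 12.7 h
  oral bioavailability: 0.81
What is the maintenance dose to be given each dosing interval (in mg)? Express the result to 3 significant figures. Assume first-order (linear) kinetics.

At steady state, F × (Dose/τ) = Css × CL.
Dose = Css × CL × τ / F = 34.3 × 2.270 × 12.7 / 0.81 = 1221 mg

1220 mg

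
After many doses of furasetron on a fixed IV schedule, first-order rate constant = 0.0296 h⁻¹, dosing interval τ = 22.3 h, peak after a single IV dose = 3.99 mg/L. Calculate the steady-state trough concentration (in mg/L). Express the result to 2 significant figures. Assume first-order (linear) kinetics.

4.3 mg/L

e^(−kτ) = e^(−0.02960 × 22.3) = 0.5168
Accumulation ratio R = 1 / (1 − e^(−kτ)) = 1 / (1 − 0.5168) = 2.070
Steady-state trough = C₀ × R × e^(−kτ) = 3.99 × 2.070 × 0.5168 = 4.268 mg/L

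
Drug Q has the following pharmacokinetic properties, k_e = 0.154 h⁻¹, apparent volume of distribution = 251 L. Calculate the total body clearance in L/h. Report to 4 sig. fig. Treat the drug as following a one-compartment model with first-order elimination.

38.65 L/h

CL = k × Vd = 0.154 × 251 = 38.65 L/h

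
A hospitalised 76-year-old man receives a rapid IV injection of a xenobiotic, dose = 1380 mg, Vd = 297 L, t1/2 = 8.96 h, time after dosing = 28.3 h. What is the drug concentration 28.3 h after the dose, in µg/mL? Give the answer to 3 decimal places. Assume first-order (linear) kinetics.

0.520 µg/mL

C₀ = Dose / Vd = 1380 / 297 = 4.646 mg/L
k = ln2 / t½ = 0.693147 / 8.96 = 0.07736 h⁻¹
C = C₀ · e^(−k·t) = 4.646 × e^(−0.07736 × 28.3)
  = 4.646 × 0.1120 = 0.5204 mg/L
(0.5204 mg/L = 0.5204 µg/mL)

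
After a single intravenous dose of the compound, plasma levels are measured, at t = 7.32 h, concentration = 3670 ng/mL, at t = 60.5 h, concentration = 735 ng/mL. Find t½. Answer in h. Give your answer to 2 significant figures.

k = ln(C₁/C₂) / (t₂ − t₁) = ln(3670/735) / (60.5 − 7.32)
  = 1.608 / 53.18 = 0.03024 h⁻¹
t½ = ln2 / k = 0.693147 / 0.03024 = 22.92 h

23 h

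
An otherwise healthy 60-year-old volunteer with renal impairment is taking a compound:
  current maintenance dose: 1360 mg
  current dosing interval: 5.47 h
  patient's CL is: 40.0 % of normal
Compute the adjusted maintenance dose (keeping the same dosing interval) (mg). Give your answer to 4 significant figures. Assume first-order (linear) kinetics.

544.0 mg

To keep the same average steady-state level, dosing rate must scale with clearance.
CL ratio = 40.0 / 100 = 0.4000
New dose (same interval) = 1360 × 0.4000 = 544.0 mg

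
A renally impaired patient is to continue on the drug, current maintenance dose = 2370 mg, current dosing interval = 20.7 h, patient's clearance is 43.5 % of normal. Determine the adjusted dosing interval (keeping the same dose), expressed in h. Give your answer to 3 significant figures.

To keep the same average steady-state level, dosing rate must scale with clearance.
CL ratio = 43.5 / 100 = 0.4350
New interval (same dose) = 20.7 / 0.4350 = 47.59 h

47.6 h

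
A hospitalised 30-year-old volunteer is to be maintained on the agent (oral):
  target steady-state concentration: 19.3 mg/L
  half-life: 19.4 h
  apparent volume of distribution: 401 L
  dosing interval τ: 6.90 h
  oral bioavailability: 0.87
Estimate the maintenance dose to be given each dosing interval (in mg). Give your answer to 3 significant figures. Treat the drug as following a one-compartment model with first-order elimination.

k = ln2 / t½ = 0.693147 / 19.4 = 0.03573 h⁻¹
CL = k × Vd = 0.03573 × 401 = 14.33 L/h
At steady state, F × (Dose/τ) = Css × CL.
Dose = Css × CL × τ / F = 19.3 × 14.33 × 6.90 / 0.87 = 2193 mg

2190 mg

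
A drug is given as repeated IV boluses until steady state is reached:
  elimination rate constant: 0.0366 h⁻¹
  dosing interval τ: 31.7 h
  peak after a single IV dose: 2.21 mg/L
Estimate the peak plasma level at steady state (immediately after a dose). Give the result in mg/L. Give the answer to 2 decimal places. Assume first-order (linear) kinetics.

3.22 mg/L

e^(−kτ) = e^(−0.03660 × 31.7) = 0.3134
Accumulation ratio R = 1 / (1 − e^(−kτ)) = 1 / (1 − 0.3134) = 1.456
Steady-state peak = C₀ × R = 2.21 × 1.456 = 3.218 mg/L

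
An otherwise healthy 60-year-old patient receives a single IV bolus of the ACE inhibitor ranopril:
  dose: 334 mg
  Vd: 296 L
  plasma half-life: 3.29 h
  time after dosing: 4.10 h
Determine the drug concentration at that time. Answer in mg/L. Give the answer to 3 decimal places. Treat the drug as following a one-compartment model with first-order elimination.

C₀ = Dose / Vd = 334.0 / 296 = 1.128 mg/L
k = ln2 / t½ = 0.693147 / 3.29 = 0.2107 h⁻¹
C = C₀ · e^(−k·t) = 1.128 × e^(−0.2107 × 4.10)
  = 1.128 × 0.4215 = 0.4755 mg/L

0.476 mg/L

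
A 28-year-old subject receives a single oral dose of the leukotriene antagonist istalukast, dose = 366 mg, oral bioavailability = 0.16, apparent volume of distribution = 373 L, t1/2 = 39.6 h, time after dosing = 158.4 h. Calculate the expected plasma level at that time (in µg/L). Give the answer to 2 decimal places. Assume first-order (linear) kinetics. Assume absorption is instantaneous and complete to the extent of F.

Amount reaching circulation = F × Dose = 0.16 × 366.0 = 58.56 mg
C₀ = F·Dose / Vd = 58.56 / 373 = 0.1570 mg/L
k = ln2 / t½ = 0.693147 / 39.6 = 0.01750 h⁻¹
t / t½ = 158.4 / 39.6 = 4 half-lives
C = C₀ × (1/2)^4 = 0.1570 × 0.06250 = 0.009813 mg/L
Convert: 0.009813 mg/L × 1000 = 9.813 µg/L

9.81 µg/L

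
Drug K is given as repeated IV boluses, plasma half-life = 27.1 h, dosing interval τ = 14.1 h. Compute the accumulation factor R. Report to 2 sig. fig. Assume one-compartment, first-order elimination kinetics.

k = ln2 / t½ = 0.693147 / 27.1 = 0.02558 h⁻¹
e^(−kτ) = e^(−0.02558 × 14.1) = 0.6972
Accumulation ratio R = 1 / (1 − e^(−kτ)) = 1 / (1 − 0.6972) = 3.303

3.3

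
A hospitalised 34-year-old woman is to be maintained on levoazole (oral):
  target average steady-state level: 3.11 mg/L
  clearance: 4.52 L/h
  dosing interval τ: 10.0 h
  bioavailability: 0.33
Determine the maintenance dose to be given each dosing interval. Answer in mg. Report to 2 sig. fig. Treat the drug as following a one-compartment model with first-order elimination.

430 mg

At steady state, F × (Dose/τ) = Css × CL.
Dose = Css × CL × τ / F = 3.11 × 4.520 × 10.0 / 0.33 = 426.0 mg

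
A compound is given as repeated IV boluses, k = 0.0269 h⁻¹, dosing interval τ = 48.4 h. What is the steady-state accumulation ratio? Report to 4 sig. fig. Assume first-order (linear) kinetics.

e^(−kτ) = e^(−0.02690 × 48.4) = 0.2720
Accumulation ratio R = 1 / (1 − e^(−kτ)) = 1 / (1 − 0.2720) = 1.374

1.374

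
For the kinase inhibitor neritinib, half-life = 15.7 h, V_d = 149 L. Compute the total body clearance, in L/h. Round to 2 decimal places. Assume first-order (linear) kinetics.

6.58 L/h

k = ln2 / t½ = 0.693147 / 15.7 = 0.04415 h⁻¹
CL = k × Vd = 0.04415 × 149 = 6.578 L/h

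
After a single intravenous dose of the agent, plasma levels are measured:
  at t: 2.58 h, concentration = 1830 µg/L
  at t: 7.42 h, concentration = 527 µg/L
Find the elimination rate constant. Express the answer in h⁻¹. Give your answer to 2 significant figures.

k = ln(C₁/C₂) / (t₂ − t₁) = ln(1830/527) / (7.42 − 2.58)
  = 1.245 / 4.840 = 0.2572 h⁻¹

0.26 h⁻¹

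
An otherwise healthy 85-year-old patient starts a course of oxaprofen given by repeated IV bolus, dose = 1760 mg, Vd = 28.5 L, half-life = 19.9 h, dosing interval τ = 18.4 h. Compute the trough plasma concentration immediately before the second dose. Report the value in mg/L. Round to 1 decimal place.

C₀ per dose = Dose / Vd = 1760 / 28.5 = 61.75 mg/L
k = ln2 / t½ = 0.693147 / 19.9 = 0.03483 h⁻¹
Fraction remaining after one interval: r = e^(−kτ) = e^(−0.03483 × 18.4) = 0.5268
Before dose 2, 1 dose has been given (aged 1τ).
C_trough = C₀ × r = 61.75 × 0.5268 = 32.53 mg/L

32.5 mg/L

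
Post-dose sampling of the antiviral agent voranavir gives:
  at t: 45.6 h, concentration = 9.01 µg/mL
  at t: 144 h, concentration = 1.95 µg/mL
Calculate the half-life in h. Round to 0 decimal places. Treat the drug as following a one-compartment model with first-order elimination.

45 h

k = ln(C₁/C₂) / (t₂ − t₁) = ln(9.01/1.95) / (144 − 45.6)
  = 1.531 / 98.40 = 0.01556 h⁻¹
t½ = ln2 / k = 0.693147 / 0.01556 = 44.55 h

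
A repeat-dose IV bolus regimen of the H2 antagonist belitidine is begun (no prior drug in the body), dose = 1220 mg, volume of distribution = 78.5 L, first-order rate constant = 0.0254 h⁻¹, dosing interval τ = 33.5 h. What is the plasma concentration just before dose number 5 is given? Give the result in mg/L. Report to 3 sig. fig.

11.2 mg/L

C₀ per dose = Dose / Vd = 1220 / 78.5 = 15.54 mg/L
Fraction remaining after one interval: r = e^(−kτ) = e^(−0.02540 × 33.5) = 0.4270
Before dose 5, 4 doses have been given (aged 1τ, 2τ, 3τ, 4τ).
C_trough = C₀ × (r + r² + … + r^4) = C₀ × r(1−r^4)/(1−r)
        = 15.54 × 0.4270 × (1 − 0.03324) / (1 − 0.4270) = 11.20 mg/L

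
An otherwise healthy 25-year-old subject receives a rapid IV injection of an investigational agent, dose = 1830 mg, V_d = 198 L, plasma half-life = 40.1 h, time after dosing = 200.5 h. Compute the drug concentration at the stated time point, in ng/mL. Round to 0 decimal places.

289 ng/mL

C₀ = Dose / Vd = 1830 / 198 = 9.242 mg/L
k = ln2 / t½ = 0.693147 / 40.1 = 0.01729 h⁻¹
t / t½ = 200.5 / 40.1 = 5 half-lives
C = C₀ × (1/2)^5 = 9.242 × 0.03125 = 0.2888 mg/L
Convert: 0.2888 mg/L × 1000 = 288.8 ng/mL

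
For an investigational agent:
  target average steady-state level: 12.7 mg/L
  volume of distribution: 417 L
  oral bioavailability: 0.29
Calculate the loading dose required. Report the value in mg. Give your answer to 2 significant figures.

LD = Css × Vd / F = 12.7 × 417 / 0.29 = 18260 mg

18000 mg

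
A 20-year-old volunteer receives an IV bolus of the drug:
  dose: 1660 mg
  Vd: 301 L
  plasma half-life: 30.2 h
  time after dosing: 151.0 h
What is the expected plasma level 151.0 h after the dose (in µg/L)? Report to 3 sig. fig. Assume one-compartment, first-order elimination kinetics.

172 µg/L

C₀ = Dose / Vd = 1660 / 301 = 5.515 mg/L
k = ln2 / t½ = 0.693147 / 30.2 = 0.02295 h⁻¹
t / t½ = 151.0 / 30.2 = 5 half-lives
C = C₀ × (1/2)^5 = 5.515 × 0.03125 = 0.1723 mg/L
Convert: 0.1723 mg/L × 1000 = 172.3 µg/L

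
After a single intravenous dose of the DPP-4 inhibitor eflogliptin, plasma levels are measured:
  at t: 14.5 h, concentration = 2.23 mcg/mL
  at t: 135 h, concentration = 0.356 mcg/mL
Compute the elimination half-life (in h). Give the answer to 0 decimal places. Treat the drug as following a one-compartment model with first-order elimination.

k = ln(C₁/C₂) / (t₂ − t₁) = ln(2.23/0.356) / (135 − 14.5)
  = 1.835 / 120.5 = 0.01523 h⁻¹
t½ = ln2 / k = 0.693147 / 0.01523 = 45.51 h

46 h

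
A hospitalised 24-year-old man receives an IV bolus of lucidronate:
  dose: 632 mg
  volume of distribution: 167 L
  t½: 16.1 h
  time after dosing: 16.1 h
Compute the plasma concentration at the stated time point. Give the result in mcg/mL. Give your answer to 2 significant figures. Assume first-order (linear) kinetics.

1.9 mcg/mL

C₀ = Dose / Vd = 632.0 / 167 = 3.784 mg/L
k = ln2 / t½ = 0.693147 / 16.1 = 0.04305 h⁻¹
C = C₀ · e^(−k·t) = 3.784 × e^(−0.04305 × 16.1)
  = 3.784 × 0.5000 = 1.892 mg/L
(1.892 mg/L = 1.892 mcg/mL)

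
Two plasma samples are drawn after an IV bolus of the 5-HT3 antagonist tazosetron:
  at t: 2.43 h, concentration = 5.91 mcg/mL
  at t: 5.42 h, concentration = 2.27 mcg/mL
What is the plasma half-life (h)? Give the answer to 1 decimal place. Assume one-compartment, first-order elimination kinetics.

2.2 h

k = ln(C₁/C₂) / (t₂ − t₁) = ln(5.91/2.27) / (5.42 − 2.43)
  = 0.9569 / 2.990 = 0.3200 h⁻¹
t½ = ln2 / k = 0.693147 / 0.3200 = 2.166 h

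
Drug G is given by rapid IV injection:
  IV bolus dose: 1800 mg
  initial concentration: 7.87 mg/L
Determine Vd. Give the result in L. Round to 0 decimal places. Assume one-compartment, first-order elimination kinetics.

Vd = Dose / C₀ = 1800 / 7.87 = 228.7 L

229 L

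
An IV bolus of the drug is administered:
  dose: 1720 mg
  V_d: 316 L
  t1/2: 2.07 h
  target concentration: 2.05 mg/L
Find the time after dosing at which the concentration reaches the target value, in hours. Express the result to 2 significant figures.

2.9 h

C₀ = Dose / Vd = 1720 / 316 = 5.443 mg/L
k = ln2 / t½ = 0.693147 / 2.07 = 0.3349 h⁻¹
t = ln(C₀ / C) / k = ln(5.443 / 2.05) / 0.3349
  = ln(2.655) / 0.3349 = 0.9764 / 0.3349 = 2.915 h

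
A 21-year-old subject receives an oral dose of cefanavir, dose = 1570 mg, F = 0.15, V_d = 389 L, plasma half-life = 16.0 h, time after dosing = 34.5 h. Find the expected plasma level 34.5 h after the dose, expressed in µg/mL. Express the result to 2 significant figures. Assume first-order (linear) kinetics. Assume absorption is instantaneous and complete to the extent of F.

0.14 µg/mL

Amount reaching circulation = F × Dose = 0.15 × 1570 = 235.5 mg
C₀ = F·Dose / Vd = 235.5 / 389 = 0.6054 mg/L
k = ln2 / t½ = 0.693147 / 16.0 = 0.04332 h⁻¹
C = C₀ · e^(−k·t) = 0.6054 × e^(−0.04332 × 34.5)
  = 0.6054 × 0.2244 = 0.1359 mg/L
(0.1359 mg/L = 0.1359 µg/mL)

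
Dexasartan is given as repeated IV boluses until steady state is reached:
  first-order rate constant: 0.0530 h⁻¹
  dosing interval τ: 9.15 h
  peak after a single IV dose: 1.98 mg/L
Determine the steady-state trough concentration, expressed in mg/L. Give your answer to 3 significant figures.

3.17 mg/L

e^(−kτ) = e^(−0.05300 × 9.15) = 0.6157
Accumulation ratio R = 1 / (1 − e^(−kτ)) = 1 / (1 − 0.6157) = 2.602
Steady-state trough = C₀ × R × e^(−kτ) = 1.98 × 2.602 × 0.6157 = 3.172 mg/L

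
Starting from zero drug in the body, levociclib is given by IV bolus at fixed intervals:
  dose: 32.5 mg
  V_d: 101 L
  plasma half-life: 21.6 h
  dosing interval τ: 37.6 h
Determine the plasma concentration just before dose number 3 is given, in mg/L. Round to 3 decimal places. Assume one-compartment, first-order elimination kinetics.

0.125 mg/L

C₀ per dose = Dose / Vd = 32.5 / 101 = 0.3218 mg/L
k = ln2 / t½ = 0.693147 / 21.6 = 0.03209 h⁻¹
Fraction remaining after one interval: r = e^(−kτ) = e^(−0.03209 × 37.6) = 0.2992
Before dose 3, 2 doses have been given (aged 1τ, 2τ).
C_trough = C₀ × (r + r²) = 0.3218 × (0.2992 + 0.08952) = 0.1251 mg/L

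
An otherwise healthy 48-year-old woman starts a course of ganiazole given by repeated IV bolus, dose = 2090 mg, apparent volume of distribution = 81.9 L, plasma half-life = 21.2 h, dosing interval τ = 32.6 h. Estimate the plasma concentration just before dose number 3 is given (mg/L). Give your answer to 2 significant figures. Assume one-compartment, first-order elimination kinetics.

C₀ per dose = Dose / Vd = 2090 / 81.9 = 25.52 mg/L
k = ln2 / t½ = 0.693147 / 21.2 = 0.03270 h⁻¹
Fraction remaining after one interval: r = e^(−kτ) = e^(−0.03270 × 32.6) = 0.3444
Before dose 3, 2 doses have been given (aged 1τ, 2τ).
C_trough = C₀ × (r + r²) = 25.52 × (0.3444 + 0.1186) = 11.82 mg/L

12 mg/L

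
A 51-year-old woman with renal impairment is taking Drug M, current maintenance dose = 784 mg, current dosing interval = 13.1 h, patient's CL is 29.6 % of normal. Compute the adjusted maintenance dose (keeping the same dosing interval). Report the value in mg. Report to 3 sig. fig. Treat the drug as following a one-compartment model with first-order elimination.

To keep the same average steady-state level, dosing rate must scale with clearance.
CL ratio = 29.6 / 100 = 0.2960
New dose (same interval) = 784 × 0.2960 = 232.1 mg

232 mg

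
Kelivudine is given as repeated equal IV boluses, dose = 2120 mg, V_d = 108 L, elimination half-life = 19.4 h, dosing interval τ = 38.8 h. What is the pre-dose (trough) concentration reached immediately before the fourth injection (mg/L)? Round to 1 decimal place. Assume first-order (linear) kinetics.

6.4 mg/L

C₀ per dose = Dose / Vd = 2120 / 108 = 19.63 mg/L
k = ln2 / t½ = 0.693147 / 19.4 = 0.03573 h⁻¹
Fraction remaining after one interval: r = e^(−kτ) = e^(−0.03573 × 38.8) = 0.2500
Before dose 4, 3 doses have been given (aged 1τ, 2τ, 3τ).
C_trough = C₀ × (r + r² + … + r^3) = C₀ × r(1−r^3)/(1−r)
        = 19.63 × 0.2500 × (1 − 0.01563) / (1 − 0.2500) = 6.441 mg/L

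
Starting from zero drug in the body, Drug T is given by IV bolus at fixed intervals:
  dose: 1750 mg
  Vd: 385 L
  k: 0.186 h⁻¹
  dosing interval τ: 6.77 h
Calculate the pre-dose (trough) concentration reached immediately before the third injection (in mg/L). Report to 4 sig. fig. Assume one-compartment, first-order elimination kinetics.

C₀ per dose = Dose / Vd = 1750 / 385 = 4.545 mg/L
Fraction remaining after one interval: r = e^(−kτ) = e^(−0.1860 × 6.77) = 0.2839
Before dose 3, 2 doses have been given (aged 1τ, 2τ).
C_trough = C₀ × (r + r²) = 4.545 × (0.2839 + 0.08060) = 1.657 mg/L

1.657 mg/L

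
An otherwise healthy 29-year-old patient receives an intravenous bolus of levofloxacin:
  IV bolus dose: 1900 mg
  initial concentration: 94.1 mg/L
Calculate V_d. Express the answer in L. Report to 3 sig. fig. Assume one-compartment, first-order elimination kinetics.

Vd = Dose / C₀ = 1900 / 94.1 = 20.19 L

20.2 L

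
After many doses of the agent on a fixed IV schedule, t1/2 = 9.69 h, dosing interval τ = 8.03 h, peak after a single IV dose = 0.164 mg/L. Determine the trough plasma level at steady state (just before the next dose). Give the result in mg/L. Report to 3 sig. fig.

k = ln2 / t½ = 0.693147 / 9.69 = 0.07153 h⁻¹
e^(−kτ) = e^(−0.07153 × 8.03) = 0.5631
Accumulation ratio R = 1 / (1 − e^(−kτ)) = 1 / (1 − 0.5631) = 2.289
Steady-state trough = C₀ × R × e^(−kτ) = 0.164 × 2.289 × 0.5631 = 0.2114 mg/L

0.211 mg/L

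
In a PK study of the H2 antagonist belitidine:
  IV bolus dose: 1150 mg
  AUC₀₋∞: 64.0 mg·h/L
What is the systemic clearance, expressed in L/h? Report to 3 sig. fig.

18.0 L/h

CL = Dose / AUC = 1150 / 64.0 = 17.97 L/h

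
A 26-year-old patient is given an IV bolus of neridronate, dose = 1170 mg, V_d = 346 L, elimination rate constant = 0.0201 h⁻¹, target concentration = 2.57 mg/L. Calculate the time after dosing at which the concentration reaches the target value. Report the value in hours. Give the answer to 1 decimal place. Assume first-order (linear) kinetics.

13.7 h

C₀ = Dose / Vd = 1170 / 346 = 3.382 mg/L
t = ln(C₀ / C) / k = ln(3.382 / 2.57) / 0.02010
  = ln(1.316) / 0.02010 = 0.2746 / 0.02010 = 13.66 h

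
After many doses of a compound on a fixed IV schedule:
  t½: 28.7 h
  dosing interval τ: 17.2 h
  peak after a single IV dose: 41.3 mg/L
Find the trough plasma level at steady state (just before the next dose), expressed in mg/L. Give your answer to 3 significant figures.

80.2 mg/L

k = ln2 / t½ = 0.693147 / 28.7 = 0.02415 h⁻¹
e^(−kτ) = e^(−0.02415 × 17.2) = 0.6601
Accumulation ratio R = 1 / (1 − e^(−kτ)) = 1 / (1 − 0.6601) = 2.942
Steady-state trough = C₀ × R × e^(−kτ) = 41.3 × 2.942 × 0.6601 = 80.21 mg/L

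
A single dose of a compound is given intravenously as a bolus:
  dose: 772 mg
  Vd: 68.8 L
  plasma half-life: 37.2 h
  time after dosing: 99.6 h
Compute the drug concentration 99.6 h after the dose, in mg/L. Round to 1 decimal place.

C₀ = Dose / Vd = 772.0 / 68.8 = 11.22 mg/L
k = ln2 / t½ = 0.693147 / 37.2 = 0.01863 h⁻¹
C = C₀ · e^(−k·t) = 11.22 × e^(−0.01863 × 99.6)
  = 11.22 × 0.1564 = 1.755 mg/L

1.8 mg/L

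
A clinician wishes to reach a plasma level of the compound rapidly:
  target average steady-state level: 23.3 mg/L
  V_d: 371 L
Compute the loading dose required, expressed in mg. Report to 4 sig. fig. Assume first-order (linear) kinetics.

LD = Css × Vd = 23.3 × 371 = 8644 mg

8644 mg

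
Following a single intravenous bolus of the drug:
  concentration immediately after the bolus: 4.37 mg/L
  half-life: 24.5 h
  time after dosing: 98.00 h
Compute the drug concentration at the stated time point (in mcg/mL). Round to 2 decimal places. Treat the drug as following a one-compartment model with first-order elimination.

0.27 mcg/mL

k = ln2 / t½ = 0.693147 / 24.5 = 0.02829 h⁻¹
t / t½ = 98.00 / 24.5 = 4 half-lives
C = C₀ × (1/2)^4 = 4.370 × 0.06250 = 0.2731 mg/L
(0.2731 mg/L = 0.2731 mcg/mL)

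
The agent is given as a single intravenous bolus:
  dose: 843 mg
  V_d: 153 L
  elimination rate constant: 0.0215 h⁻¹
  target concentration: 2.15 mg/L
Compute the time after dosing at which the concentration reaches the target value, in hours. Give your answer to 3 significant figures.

C₀ = Dose / Vd = 843.0 / 153 = 5.510 mg/L
t = ln(C₀ / C) / k = ln(5.510 / 2.15) / 0.02150
  = ln(2.563) / 0.02150 = 0.9412 / 0.02150 = 43.78 h

43.8 h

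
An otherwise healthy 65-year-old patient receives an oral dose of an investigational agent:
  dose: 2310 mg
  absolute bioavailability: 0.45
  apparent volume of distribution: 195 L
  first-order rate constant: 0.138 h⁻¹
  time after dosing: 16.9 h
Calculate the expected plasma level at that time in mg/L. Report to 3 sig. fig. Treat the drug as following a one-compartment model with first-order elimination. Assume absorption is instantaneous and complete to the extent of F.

Amount reaching circulation = F × Dose = 0.45 × 2310 = 1040 mg
C₀ = F·Dose / Vd = 1040 / 195 = 5.333 mg/L
C = C₀ · e^(−k·t) = 5.333 × e^(−0.1380 × 16.9)
  = 5.333 × 0.09708 = 0.5177 mg/L

0.518 mg/L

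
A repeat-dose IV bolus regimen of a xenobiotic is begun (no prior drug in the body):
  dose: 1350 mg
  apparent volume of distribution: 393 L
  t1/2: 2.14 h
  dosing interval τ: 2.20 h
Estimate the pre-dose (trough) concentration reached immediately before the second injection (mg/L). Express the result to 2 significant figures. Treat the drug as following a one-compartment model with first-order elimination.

C₀ per dose = Dose / Vd = 1350 / 393 = 3.435 mg/L
k = ln2 / t½ = 0.693147 / 2.14 = 0.3239 h⁻¹
Fraction remaining after one interval: r = e^(−kτ) = e^(−0.3239 × 2.20) = 0.4904
Before dose 2, 1 dose has been given (aged 1τ).
C_trough = C₀ × r = 3.435 × 0.4904 = 1.685 mg/L

1.7 mg/L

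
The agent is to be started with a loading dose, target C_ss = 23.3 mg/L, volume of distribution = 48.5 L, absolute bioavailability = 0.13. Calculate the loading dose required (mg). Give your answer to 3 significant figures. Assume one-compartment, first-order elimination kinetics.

8690 mg

LD = Css × Vd / F = 23.3 × 48.5 / 0.13 = 8693 mg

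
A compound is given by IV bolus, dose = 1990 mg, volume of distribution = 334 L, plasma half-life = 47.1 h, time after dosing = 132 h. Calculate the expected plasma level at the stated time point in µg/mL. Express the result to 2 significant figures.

C₀ = Dose / Vd = 1990 / 334 = 5.958 mg/L
k = ln2 / t½ = 0.693147 / 47.1 = 0.01472 h⁻¹
C = C₀ · e^(−k·t) = 5.958 × e^(−0.01472 × 132)
  = 5.958 × 0.1433 = 0.8538 mg/L
(0.8538 mg/L = 0.8538 µg/mL)

0.85 µg/mL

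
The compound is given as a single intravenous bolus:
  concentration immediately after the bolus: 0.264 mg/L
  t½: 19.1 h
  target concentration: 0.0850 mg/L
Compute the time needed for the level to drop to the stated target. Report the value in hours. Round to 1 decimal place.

k = ln2 / t½ = 0.693147 / 19.1 = 0.03629 h⁻¹
t = ln(C₀ / C) / k = ln(0.2640 / 0.0850) / 0.03629
  = ln(3.106) / 0.03629 = 1.133 / 0.03629 = 31.22 h

31.2 h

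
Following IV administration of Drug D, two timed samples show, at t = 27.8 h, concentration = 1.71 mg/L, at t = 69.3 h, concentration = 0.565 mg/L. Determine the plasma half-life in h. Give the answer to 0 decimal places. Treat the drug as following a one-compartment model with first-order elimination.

26 h

k = ln(C₁/C₂) / (t₂ − t₁) = ln(1.71/0.565) / (69.3 − 27.8)
  = 1.107 / 41.50 = 0.02667 h⁻¹
t½ = ln2 / k = 0.693147 / 0.02667 = 25.99 h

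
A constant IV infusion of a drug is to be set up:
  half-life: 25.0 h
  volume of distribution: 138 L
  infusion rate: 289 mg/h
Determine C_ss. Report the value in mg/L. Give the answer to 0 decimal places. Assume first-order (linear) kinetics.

k = ln2 / t½ = 0.693147 / 25.0 = 0.02773 h⁻¹
CL = k × Vd = 0.02773 × 138 = 3.827 L/h
At steady state Css = R₀ / CL = 289 / 3.827 = 75.52 mg/L

76 mg/L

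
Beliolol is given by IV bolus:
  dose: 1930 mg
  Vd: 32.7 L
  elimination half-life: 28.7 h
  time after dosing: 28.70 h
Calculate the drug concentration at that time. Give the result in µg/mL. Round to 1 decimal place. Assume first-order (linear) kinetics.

C₀ = Dose / Vd = 1930 / 32.7 = 59.02 mg/L
k = ln2 / t½ = 0.693147 / 28.7 = 0.02415 h⁻¹
t / t½ = 28.70 / 28.7 = 1 half-lives
C = C₀ × (1/2)^1 = 59.02 × 0.5000 = 29.51 mg/L
(29.51 mg/L = 29.51 µg/mL)

29.5 µg/mL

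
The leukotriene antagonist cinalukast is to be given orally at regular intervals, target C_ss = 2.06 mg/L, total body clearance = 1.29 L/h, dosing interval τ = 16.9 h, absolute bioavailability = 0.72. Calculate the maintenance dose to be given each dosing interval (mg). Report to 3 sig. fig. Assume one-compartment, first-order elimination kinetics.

62.4 mg

At steady state, F × (Dose/τ) = Css × CL.
Dose = Css × CL × τ / F = 2.06 × 1.290 × 16.9 / 0.72 = 62.38 mg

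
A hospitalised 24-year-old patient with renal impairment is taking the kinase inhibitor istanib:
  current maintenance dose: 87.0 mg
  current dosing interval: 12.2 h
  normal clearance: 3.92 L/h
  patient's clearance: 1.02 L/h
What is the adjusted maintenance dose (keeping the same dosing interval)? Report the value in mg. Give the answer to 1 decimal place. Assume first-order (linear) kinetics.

22.6 mg

To keep the same average steady-state level, dosing rate must scale with clearance.
CL ratio = 1.02 / 3.92 = 0.2602
New dose (same interval) = 87.0 × 0.2602 = 22.64 mg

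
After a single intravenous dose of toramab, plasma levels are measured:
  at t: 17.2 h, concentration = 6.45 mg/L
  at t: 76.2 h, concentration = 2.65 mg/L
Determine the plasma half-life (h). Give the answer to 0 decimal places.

k = ln(C₁/C₂) / (t₂ − t₁) = ln(6.45/2.65) / (76.2 − 17.2)
  = 0.8895 / 59.00 = 0.01508 h⁻¹
t½ = ln2 / k = 0.693147 / 0.01508 = 45.96 h

46 h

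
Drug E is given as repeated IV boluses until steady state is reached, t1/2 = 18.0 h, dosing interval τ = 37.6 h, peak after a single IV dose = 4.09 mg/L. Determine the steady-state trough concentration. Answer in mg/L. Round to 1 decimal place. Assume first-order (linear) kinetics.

k = ln2 / t½ = 0.693147 / 18.0 = 0.03851 h⁻¹
e^(−kτ) = e^(−0.03851 × 37.6) = 0.2350
Accumulation ratio R = 1 / (1 − e^(−kτ)) = 1 / (1 − 0.2350) = 1.307
Steady-state trough = C₀ × R × e^(−kτ) = 4.09 × 1.307 × 0.2350 = 1.256 mg/L

1.3 mg/L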